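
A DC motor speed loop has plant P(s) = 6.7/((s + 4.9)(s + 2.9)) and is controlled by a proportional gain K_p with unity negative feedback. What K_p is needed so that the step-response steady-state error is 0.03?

For a type-0 loop with proportional control, e_ss = 1/(1 + K_p·P(0)).
P(0) = 0.4715. Require 1/(1 + K_p·0.4715) = 0.03, so 1 + 0.4715·K_p = 33.33.
K_p = (33.33 − 1)/0.4715 = 68.6.

K_p = 68.6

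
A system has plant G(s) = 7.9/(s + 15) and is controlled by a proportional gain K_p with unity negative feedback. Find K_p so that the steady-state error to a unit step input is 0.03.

For a type-0 loop with proportional control, e_ss = 1/(1 + K_p·G(0)).
G(0) = 0.5267. Require 1/(1 + K_p·0.5267) = 0.03, so 1 + 0.5267·K_p = 33.33.
K_p = (33.33 − 1)/0.5267 = 61.4.

K_p = 61.4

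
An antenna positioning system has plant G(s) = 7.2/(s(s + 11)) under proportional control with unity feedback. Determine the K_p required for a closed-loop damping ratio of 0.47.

Closed-loop characteristic equation: s² + 11s + K_p·7.2 = 0.
So ω_n = √(7.2K_p) and 2ζω_n = 11, giving ζ = 11/(2√(7.2K_p)).
Setting ζ = 0.47: √(7.2K_p) = 11/(2·0.47) = 11.7, so K_p = 136.9/7.2 = 19.

K_p = 19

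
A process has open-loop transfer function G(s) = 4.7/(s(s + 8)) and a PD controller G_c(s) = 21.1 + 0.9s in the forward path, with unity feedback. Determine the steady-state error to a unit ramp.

0.0807

The loop has one pole at the origin (type 1). Velocity error constant K_v = lim_{s→0} s·G_c(s)G(s) = 21.1·4.7/8 = 12.4.
Steady-state error to a unit ramp: e_ss = 1/K_v = 0.0807.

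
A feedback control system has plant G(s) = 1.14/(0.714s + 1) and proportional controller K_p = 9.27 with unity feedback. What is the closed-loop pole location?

s = -16.2

Closed loop: T(s) = K_p·G/(1+K_p·G) = 10.57/(0.714s + 1 + 10.57), with pole at s = −(1 + 10.57)/0.714 = −16.2.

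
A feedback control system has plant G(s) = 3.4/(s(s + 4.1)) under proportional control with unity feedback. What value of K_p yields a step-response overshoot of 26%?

From %OS = 100·exp(−πζ/√(1−ζ²)) = 26%, ζ = −ln(0.26)/√(π²+ln²(0.26)) = 0.3941.
Characteristic equation s² + 4.1s + 3.4K_p = 0 gives ζ = 4.1/(2√(3.4K_p)).
Setting ζ = 0.3941: √(3.4K_p) = 4.1/(2·0.3941) = 5.202, so K_p = 27.06/3.4 = 7.96.

K_p = 7.96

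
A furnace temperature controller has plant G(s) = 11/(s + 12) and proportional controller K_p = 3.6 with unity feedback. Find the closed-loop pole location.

Closed-loop transfer function: T(s) = K_p·G(s)/(1 + K_p·G(s)) = 39.6/(s + 12 + 39.6) = 39.6/(s + 51.6).
The closed-loop pole is at s = −51.6.

s = -51.6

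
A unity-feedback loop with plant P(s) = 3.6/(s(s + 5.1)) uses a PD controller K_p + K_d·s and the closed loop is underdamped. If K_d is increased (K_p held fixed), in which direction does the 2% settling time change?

decrease

Characteristic equation s² + (5.1 + 3.6K_d)s + 3.6K_p = 0: raising K_d increases ζω_n = (5.1+3.6K_d)/2 while the loop stays underdamped, so T_s ≈ 4/(ζω_n) decreases.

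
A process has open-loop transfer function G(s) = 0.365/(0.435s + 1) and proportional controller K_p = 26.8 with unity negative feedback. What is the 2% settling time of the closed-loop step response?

Closed loop: T(s) = K_p·G/(1+K_p·G) = 9.782/(0.435s + 1 + 9.782), with pole at s = −(1 + 9.782)/0.435 = −24.79.
τ = 1/24.79 = 0.04035 s, so 2% settling time ≈ 4τ = 0.161 s.

T_s ≈ 0.161 s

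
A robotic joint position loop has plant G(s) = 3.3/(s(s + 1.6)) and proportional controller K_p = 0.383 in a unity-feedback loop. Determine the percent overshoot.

Closed-loop characteristic equation: s² + 1.6s + 1.264 = 0, so ω_n = 1.124 rad/s and ζ = 1.6/(2·1.124) = 0.7116.
%OS = 100·exp(−πζ/√(1−ζ²)) = 100·exp(−π·0.7116/√0.4936) = 4.15%.

4.15%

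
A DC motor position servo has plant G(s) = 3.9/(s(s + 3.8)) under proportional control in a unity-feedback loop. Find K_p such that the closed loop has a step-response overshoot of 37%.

From %OS = 100·exp(−πζ/√(1−ζ²)) = 37%, ζ = −ln(0.37)/√(π²+ln²(0.37)) = 0.3017.
Characteristic equation s² + 3.8s + 3.9K_p = 0 gives ζ = 3.8/(2√(3.9K_p)).
Setting ζ = 0.3017: √(3.9K_p) = 3.8/(2·0.3017) = 6.297, so K_p = 39.65/3.9 = 10.2.

K_p = 10.2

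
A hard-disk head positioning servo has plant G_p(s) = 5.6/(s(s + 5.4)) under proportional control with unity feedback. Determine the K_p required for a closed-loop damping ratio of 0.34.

Closed-loop characteristic equation: s² + 5.4s + K_p·5.6 = 0.
So ω_n = √(5.6K_p) and 2ζω_n = 5.4, giving ζ = 5.4/(2√(5.6K_p)).
Setting ζ = 0.34: √(5.6K_p) = 5.4/(2·0.34) = 7.941, so K_p = 63.06/5.6 = 11.3.

K_p = 11.3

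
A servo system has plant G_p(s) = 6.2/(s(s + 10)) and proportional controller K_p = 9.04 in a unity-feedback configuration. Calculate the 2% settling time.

From 1 + K_pG_p(s) = 0: s² + 10s + 56.05 = 0 ⇒ ω_n = 7.487, ζ = 0.6679.
2% settling time T_s ≈ 4/(ζω_n) = 4/5 = 0.8 s.

T_s ≈ 0.8 s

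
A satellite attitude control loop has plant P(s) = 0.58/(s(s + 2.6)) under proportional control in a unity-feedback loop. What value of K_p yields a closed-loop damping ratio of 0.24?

K_p = 50.6

Closed-loop characteristic equation: s² + 2.6s + K_p·0.58 = 0.
So ω_n = √(0.58K_p) and 2ζω_n = 2.6, giving ζ = 2.6/(2√(0.58K_p)).
Setting ζ = 0.24: √(0.58K_p) = 2.6/(2·0.24) = 5.417, so K_p = 29.34/0.58 = 50.6.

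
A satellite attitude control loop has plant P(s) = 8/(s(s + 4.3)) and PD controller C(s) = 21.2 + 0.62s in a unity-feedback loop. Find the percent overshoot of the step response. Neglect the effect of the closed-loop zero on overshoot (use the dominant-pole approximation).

Forward path: (21.2 + 0.62s)·8/(s(s+4.3)). The closed-loop characteristic equation is s² + (4.3 + 8·0.62)s + 8·21.2 = 0.
That is s² + 9.26s + 169.6 = 0, so ω_n = 13.02 rad/s and ζ = 9.26/(2·13.02) = 0.3555.
%OS = 100·exp(−πζ/√(1−ζ²)) = 30.3%.

30.3%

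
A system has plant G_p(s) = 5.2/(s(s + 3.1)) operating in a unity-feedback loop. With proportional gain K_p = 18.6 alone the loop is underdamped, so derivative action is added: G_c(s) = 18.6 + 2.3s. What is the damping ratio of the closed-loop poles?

Forward path: (18.6 + 2.3s)·5.2/(s(s+3.1)). The closed-loop characteristic equation is s² + (3.1 + 5.2·2.3)s + 5.2·18.6 = 0.
That is s² + 15.06s + 96.72 = 0, so ω_n = 9.835 rad/s and ζ = 15.06/(2·9.835) = 0.7657.

ζ = 0.766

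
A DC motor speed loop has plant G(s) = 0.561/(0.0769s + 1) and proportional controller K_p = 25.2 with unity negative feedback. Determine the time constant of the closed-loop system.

τ = 0.00508 s

Closed loop: T(s) = K_p·G/(1+K_p·G) = 14.14/(0.0769s + 1 + 14.14), with pole at s = −(1 + 14.14)/0.0769 = −196.8.
Closed-loop time constant τ = 1/196.8 = 0.00508 s.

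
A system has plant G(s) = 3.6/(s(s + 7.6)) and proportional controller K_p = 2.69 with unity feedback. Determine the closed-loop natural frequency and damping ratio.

ω_n = 3.11 rad/s, ζ = 1.22

1 + K_p·G(s) = 0 gives s² + 7.6s + 9.684 = 0.
So ω_n² = 9.684 ⇒ ω_n = 3.112 rad/s, and ζ = 7.6/(2ω_n) = 1.22.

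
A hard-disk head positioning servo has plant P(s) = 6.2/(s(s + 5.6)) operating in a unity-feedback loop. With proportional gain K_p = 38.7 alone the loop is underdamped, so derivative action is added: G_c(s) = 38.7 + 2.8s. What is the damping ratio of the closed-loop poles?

Forward path: (38.7 + 2.8s)·6.2/(s(s+5.6)). The closed-loop characteristic equation is s² + (5.6 + 6.2·2.8)s + 6.2·38.7 = 0.
That is s² + 22.96s + 239.9 = 0, so ω_n = 15.49 rad/s and ζ = 22.96/(2·15.49) = 0.7411.

ζ = 0.741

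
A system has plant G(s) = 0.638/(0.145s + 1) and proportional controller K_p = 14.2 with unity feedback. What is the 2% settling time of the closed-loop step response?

T_s ≈ 0.0577 s

Closed loop: T(s) = K_p·G/(1+K_p·G) = 9.06/(0.145s + 1 + 9.06), with pole at s = −(1 + 9.06)/0.145 = −69.38.
τ = 1/69.38 = 0.01441 s, so 2% settling time ≈ 4τ = 0.0577 s.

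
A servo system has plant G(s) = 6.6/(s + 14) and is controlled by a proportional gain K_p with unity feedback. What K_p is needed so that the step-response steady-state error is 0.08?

K_p = 24.4

The loop is type 0, so e_ss(step) = 1/(1 + K_pos) with K_pos = K_p·G(0).
G(0) = 0.4714. Require 1/(1 + K_p·0.4714) = 0.08, so 1 + 0.4714·K_p = 12.5.
K_p = (12.5 − 1)/0.4714 = 24.4.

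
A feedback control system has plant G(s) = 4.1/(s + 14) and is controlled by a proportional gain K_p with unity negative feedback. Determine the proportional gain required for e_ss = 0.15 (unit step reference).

K_p = 19.3

Steady-state error for a unit step on this type-0 loop is 1/(1 + K_p·G(0)).
G(0) = 0.2929. Require 1/(1 + K_p·0.2929) = 0.15, so 1 + 0.2929·K_p = 6.667.
K_p = (6.667 − 1)/0.2929 = 19.3.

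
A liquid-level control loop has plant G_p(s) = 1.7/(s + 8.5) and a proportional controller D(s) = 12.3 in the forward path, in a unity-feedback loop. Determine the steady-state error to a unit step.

The loop is type 0. Static position error constant K_pos = D(0)·G_p(0) = 12.3·0.2 = 2.46.
Steady-state error to a unit step: e_ss = 1/(1+K_pos) = 1/3.46 = 0.289.

0.289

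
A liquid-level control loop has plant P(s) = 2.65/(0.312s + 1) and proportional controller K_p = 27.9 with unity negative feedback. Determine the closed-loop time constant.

τ = 0.00416 s

Closed loop: T(s) = K_p·P/(1+K_p·P) = 73.93/(0.312s + 1 + 73.93), with pole at s = −(1 + 73.93)/0.312 = −240.2.
Closed-loop time constant τ = 1/240.2 = 0.00416 s.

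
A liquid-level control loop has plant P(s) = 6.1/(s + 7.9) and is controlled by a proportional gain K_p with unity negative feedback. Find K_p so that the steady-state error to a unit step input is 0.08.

K_p = 14.9

The loop is type 0, so e_ss(step) = 1/(1 + K_pos) with K_pos = K_p·P(0).
P(0) = 0.7722. Require 1/(1 + K_p·0.7722) = 0.08, so 1 + 0.7722·K_p = 12.5.
K_p = (12.5 − 1)/0.7722 = 14.9.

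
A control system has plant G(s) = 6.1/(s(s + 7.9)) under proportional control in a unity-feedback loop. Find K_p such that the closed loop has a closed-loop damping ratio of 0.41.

Closed-loop characteristic equation: s² + 7.9s + K_p·6.1 = 0.
So ω_n = √(6.1K_p) and 2ζω_n = 7.9, giving ζ = 7.9/(2√(6.1K_p)).
Setting ζ = 0.41: √(6.1K_p) = 7.9/(2·0.41) = 9.634, so K_p = 92.82/6.1 = 15.2.

K_p = 15.2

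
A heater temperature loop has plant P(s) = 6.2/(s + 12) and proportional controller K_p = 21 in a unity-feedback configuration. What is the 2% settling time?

T_s ≈ 0.0281 s

Closed-loop transfer function: T(s) = K_p·P(s)/(1 + K_p·P(s)) = 130.2/(s + 12 + 130.2) = 130.2/(s + 142.2).
Time constant τ = 1/142.2 = 0.007032 s, so the 2% settling time is about 4τ = 0.0281 s.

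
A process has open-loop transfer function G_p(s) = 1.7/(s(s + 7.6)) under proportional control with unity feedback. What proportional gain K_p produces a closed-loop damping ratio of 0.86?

Closed-loop characteristic equation: s² + 7.6s + K_p·1.7 = 0.
So ω_n = √(1.7K_p) and 2ζω_n = 7.6, giving ζ = 7.6/(2√(1.7K_p)).
Setting ζ = 0.86: √(1.7K_p) = 7.6/(2·0.86) = 4.419, so K_p = 19.52/1.7 = 11.5.

K_p = 11.5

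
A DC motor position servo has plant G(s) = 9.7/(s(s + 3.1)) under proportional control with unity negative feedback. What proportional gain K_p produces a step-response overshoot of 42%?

K_p = 3.5

From %OS = 100·exp(−πζ/√(1−ζ²)) = 42%, ζ = −ln(0.42)/√(π²+ln²(0.42)) = 0.2662.
Characteristic equation s² + 3.1s + 9.7K_p = 0 gives ζ = 3.1/(2√(9.7K_p)).
Setting ζ = 0.2662: √(9.7K_p) = 3.1/(2·0.2662) = 5.823, so K_p = 33.91/9.7 = 3.5.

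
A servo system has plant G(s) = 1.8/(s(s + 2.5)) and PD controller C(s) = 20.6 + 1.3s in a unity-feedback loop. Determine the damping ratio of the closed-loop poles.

ζ = 0.397

Forward path: (20.6 + 1.3s)·1.8/(s(s+2.5)). The closed-loop characteristic equation is s² + (2.5 + 1.8·1.3)s + 1.8·20.6 = 0.
That is s² + 4.84s + 37.08 = 0, so ω_n = 6.089 rad/s and ζ = 4.84/(2·6.089) = 0.3974.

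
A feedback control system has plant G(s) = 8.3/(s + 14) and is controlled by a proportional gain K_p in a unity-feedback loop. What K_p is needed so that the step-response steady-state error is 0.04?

K_p = 40.5

The loop is type 0, so e_ss(step) = 1/(1 + K_pos) with K_pos = K_p·G(0).
G(0) = 0.5929. Require 1/(1 + K_p·0.5929) = 0.04, so 1 + 0.5929·K_p = 25.
K_p = (25 − 1)/0.5929 = 40.5.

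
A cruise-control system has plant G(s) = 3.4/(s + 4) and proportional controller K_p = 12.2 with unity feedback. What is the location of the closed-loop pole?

s = -45.48

Closed-loop transfer function: T(s) = K_p·G(s)/(1 + K_p·G(s)) = 41.48/(s + 4 + 41.48) = 41.48/(s + 45.48).
The closed-loop pole is at s = −45.48.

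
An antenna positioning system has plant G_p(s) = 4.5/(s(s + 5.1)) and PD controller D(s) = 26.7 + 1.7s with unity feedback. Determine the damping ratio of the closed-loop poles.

Forward path: (26.7 + 1.7s)·4.5/(s(s+5.1)). The closed-loop characteristic equation is s² + (5.1 + 4.5·1.7)s + 4.5·26.7 = 0.
That is s² + 12.75s + 120.1 = 0, so ω_n = 10.96 rad/s and ζ = 12.75/(2·10.96) = 0.5816.

ζ = 0.582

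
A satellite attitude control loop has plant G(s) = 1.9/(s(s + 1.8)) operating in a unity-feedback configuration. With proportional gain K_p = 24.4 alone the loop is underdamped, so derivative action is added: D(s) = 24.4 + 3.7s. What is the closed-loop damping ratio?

ζ = 0.648

Forward path: (24.4 + 3.7s)·1.9/(s(s+1.8)). The closed-loop characteristic equation is s² + (1.8 + 1.9·3.7)s + 1.9·24.4 = 0.
That is s² + 8.83s + 46.36 = 0, so ω_n = 6.809 rad/s and ζ = 8.83/(2·6.809) = 0.6484.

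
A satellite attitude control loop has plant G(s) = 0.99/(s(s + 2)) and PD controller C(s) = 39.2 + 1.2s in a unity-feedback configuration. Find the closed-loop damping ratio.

ζ = 0.256

Forward path: (39.2 + 1.2s)·0.99/(s(s+2)). The closed-loop characteristic equation is s² + (2 + 0.99·1.2)s + 0.99·39.2 = 0.
That is s² + 3.188s + 38.81 = 0, so ω_n = 6.23 rad/s and ζ = 3.188/(2·6.23) = 0.2559.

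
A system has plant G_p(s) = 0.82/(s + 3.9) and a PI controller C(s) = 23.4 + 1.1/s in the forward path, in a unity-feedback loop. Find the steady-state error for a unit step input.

The open loop C(s)G_p(s) has a pole at the origin (type 1), so the static position error constant is infinite and e_ss = 1/(1+∞) = 0.

0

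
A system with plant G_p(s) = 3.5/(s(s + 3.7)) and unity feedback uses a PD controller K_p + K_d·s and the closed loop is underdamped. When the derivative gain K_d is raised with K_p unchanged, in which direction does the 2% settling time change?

Characteristic equation s² + (3.7 + 3.5K_d)s + 3.5K_p = 0: raising K_d increases ζω_n = (3.7+3.5K_d)/2 while the loop stays underdamped, so T_s ≈ 4/(ζω_n) decreases.

decrease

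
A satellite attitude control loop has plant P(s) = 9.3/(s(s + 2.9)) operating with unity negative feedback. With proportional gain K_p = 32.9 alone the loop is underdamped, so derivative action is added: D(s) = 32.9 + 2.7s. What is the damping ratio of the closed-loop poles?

Forward path: (32.9 + 2.7s)·9.3/(s(s+2.9)). The closed-loop characteristic equation is s² + (2.9 + 9.3·2.7)s + 9.3·32.9 = 0.
That is s² + 28.01s + 306 = 0, so ω_n = 17.49 rad/s and ζ = 28.01/(2·17.49) = 0.8007.

ζ = 0.801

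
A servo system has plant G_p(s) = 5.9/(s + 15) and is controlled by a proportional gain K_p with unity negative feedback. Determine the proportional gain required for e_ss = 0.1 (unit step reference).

Steady-state error for a unit step on this type-0 loop is 1/(1 + K_p·G_p(0)).
G_p(0) = 0.3933. Require 1/(1 + K_p·0.3933) = 0.1, so 1 + 0.3933·K_p = 10.
K_p = (10 − 1)/0.3933 = 22.9.

K_p = 22.9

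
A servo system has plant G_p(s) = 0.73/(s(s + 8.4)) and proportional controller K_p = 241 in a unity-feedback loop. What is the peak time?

T_p = 0.25 s

The closed-loop denominator s² + 8.4s + 175.9 gives ω_n = √175.9 = 13.26 and ζ = 8.4/(2ω_n) = 0.3166.
Damped frequency ω_d = ω_n√(1−ζ²) = 12.58 rad/s, so peak time T_p = π/ω_d = 0.25 s.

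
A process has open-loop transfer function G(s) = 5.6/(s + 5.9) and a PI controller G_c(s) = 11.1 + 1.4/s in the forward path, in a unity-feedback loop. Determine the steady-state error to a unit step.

The open loop G_c(s)G(s) has a pole at the origin (type 1), so the static position error constant is infinite and e_ss = 1/(1+∞) = 0.

0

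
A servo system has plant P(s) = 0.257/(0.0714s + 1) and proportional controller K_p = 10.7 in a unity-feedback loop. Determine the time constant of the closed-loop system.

τ = 0.019 s

Closed loop: T(s) = K_p·P/(1+K_p·P) = 2.75/(0.0714s + 1 + 2.75), with pole at s = −(1 + 2.75)/0.0714 = −52.52.
Closed-loop time constant τ = 1/52.52 = 0.019 s.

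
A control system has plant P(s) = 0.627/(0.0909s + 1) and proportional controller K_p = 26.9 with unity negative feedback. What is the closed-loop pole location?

Closed loop: T(s) = K_p·P/(1+K_p·P) = 16.87/(0.0909s + 1 + 16.87), with pole at s = −(1 + 16.87)/0.0909 = −196.5.

s = -196.5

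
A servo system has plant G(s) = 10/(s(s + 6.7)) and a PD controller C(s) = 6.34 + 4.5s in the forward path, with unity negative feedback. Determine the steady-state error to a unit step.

0

The open loop C(s)G(s) has a pole at the origin (type 1), so the static position error constant is infinite and e_ss = 1/(1+∞) = 0.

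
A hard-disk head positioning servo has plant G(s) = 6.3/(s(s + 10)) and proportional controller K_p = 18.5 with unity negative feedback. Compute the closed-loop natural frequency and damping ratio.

ω_n = 10.8 rad/s, ζ = 0.463

1 + K_p·G(s) = 0 gives s² + 10s + 116.5 = 0.
Matching s² + 2ζω_n s + ω_n²: ω_n = √116.5 = 10.8 rad/s and 2ζω_n = 10, so ζ = 10/(2·10.8) = 0.463.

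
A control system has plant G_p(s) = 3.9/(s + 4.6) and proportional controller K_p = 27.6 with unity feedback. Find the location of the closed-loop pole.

Closed-loop transfer function: T(s) = K_p·G_p(s)/(1 + K_p·G_p(s)) = 107.6/(s + 4.6 + 107.6) = 107.6/(s + 112.2).
The closed-loop pole is at s = −112.2.

s = -112.2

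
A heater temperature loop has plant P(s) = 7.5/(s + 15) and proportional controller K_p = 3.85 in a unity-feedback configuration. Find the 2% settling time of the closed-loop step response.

Closed-loop transfer function: T(s) = K_p·P(s)/(1 + K_p·P(s)) = 28.88/(s + 15 + 28.88) = 28.88/(s + 43.88).
Time constant τ = 1/43.88 = 0.02279 s, so the 2% settling time is about 4τ = 0.0912 s.

T_s ≈ 0.0912 s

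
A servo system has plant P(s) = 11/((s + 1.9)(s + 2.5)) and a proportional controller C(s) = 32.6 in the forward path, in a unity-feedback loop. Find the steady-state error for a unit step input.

The loop is type 0. Static position error constant K_pos = C(0)·P(0) = 32.6·2.316 = 75.49.
Steady-state error to a unit step: e_ss = 1/(1+K_pos) = 1/76.49 = 0.0131.

0.0131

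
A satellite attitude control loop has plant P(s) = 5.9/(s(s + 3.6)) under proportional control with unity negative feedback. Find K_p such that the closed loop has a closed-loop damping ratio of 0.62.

Closed-loop characteristic equation: s² + 3.6s + K_p·5.9 = 0.
So ω_n = √(5.9K_p) and 2ζω_n = 3.6, giving ζ = 3.6/(2√(5.9K_p)).
Setting ζ = 0.62: √(5.9K_p) = 3.6/(2·0.62) = 2.903, so K_p = 8.429/5.9 = 1.43.

K_p = 1.43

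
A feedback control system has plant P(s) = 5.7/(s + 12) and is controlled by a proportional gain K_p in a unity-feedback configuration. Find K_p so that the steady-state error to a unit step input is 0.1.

The loop is type 0, so e_ss(step) = 1/(1 + K_pos) with K_pos = K_p·P(0).
P(0) = 0.475. Require 1/(1 + K_p·0.475) = 0.1, so 1 + 0.475·K_p = 10.
K_p = (10 − 1)/0.475 = 18.9.

K_p = 18.9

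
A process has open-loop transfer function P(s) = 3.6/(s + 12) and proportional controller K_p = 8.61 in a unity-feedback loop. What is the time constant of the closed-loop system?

τ = 0.0233 s

Closed-loop transfer function: T(s) = K_p·P(s)/(1 + K_p·P(s)) = 31/(s + 12 + 31) = 31/(s + 43).
Time constant τ = 1/43 = 0.0233 s.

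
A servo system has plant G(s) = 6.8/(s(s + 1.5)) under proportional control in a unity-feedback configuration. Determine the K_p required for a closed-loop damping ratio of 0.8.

Closed-loop characteristic equation: s² + 1.5s + K_p·6.8 = 0.
So ω_n = √(6.8K_p) and 2ζω_n = 1.5, giving ζ = 1.5/(2√(6.8K_p)).
Setting ζ = 0.8: √(6.8K_p) = 1.5/(2·0.8) = 0.9375, so K_p = 0.8789/6.8 = 0.129.

K_p = 0.129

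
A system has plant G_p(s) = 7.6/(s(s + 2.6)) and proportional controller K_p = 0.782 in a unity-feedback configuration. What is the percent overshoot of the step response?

From 1 + K_pG_p(s) = 0: s² + 2.6s + 5.943 = 0 ⇒ ω_n = 2.438, ζ = 0.5333.
%OS = 100·exp(−πζ/√(1−ζ²)) = 100·exp(−π·0.5333/√0.7156) = 13.8%.

13.8%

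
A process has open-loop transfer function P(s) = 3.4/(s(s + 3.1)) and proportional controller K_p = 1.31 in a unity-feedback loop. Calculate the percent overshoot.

From 1 + K_pP(s) = 0: s² + 3.1s + 4.454 = 0 ⇒ ω_n = 2.11, ζ = 0.7344.
%OS = 100·exp(−πζ/√(1−ζ²)) = 100·exp(−π·0.7344/√0.4606) = 3.34%.

3.34%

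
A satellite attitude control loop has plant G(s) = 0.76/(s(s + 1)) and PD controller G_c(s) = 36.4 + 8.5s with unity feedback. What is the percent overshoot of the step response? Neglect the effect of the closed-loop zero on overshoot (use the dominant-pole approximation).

4.24%

Forward path: (36.4 + 8.5s)·0.76/(s(s+1)). The closed-loop characteristic equation is s² + (1 + 0.76·8.5)s + 0.76·36.4 = 0.
That is s² + 7.46s + 27.66 = 0, so ω_n = 5.26 rad/s and ζ = 7.46/(2·5.26) = 0.7092.
%OS = 100·exp(−πζ/√(1−ζ²)) = 4.24%.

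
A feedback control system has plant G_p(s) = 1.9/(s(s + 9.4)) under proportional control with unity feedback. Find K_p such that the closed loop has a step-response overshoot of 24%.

K_p = 68

From %OS = 100·exp(−πζ/√(1−ζ²)) = 24%, ζ = −ln(0.24)/√(π²+ln²(0.24)) = 0.4136.
Characteristic equation s² + 9.4s + 1.9K_p = 0 gives ζ = 9.4/(2√(1.9K_p)).
Setting ζ = 0.4136: √(1.9K_p) = 9.4/(2·0.4136) = 11.36, so K_p = 129.1/1.9 = 68.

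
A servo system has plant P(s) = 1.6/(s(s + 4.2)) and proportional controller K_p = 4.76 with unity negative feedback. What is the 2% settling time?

The closed-loop denominator s² + 4.2s + 7.616 gives ω_n = √7.616 = 2.76 and ζ = 4.2/(2ω_n) = 0.7609.
2% settling time T_s ≈ 4/(ζω_n) = 4/2.1 = 1.9 s.

T_s ≈ 1.9 s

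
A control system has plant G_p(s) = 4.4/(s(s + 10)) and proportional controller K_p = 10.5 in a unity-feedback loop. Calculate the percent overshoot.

3.3%

From 1 + K_pG_p(s) = 0: s² + 10s + 46.2 = 0 ⇒ ω_n = 6.797, ζ = 0.7356.
%OS = 100·exp(−πζ/√(1−ζ²)) = 100·exp(−π·0.7356/√0.4589) = 3.3%.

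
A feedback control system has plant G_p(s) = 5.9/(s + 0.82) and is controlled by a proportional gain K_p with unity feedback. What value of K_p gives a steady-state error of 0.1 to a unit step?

For a type-0 loop with proportional control, e_ss = 1/(1 + K_p·G_p(0)).
G_p(0) = 7.195. Require 1/(1 + K_p·7.195) = 0.1, so 1 + 7.195·K_p = 10.
K_p = (10 − 1)/7.195 = 1.25.

K_p = 1.25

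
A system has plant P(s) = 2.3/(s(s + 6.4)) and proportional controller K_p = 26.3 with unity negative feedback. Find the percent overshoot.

Closed-loop characteristic equation: s² + 6.4s + 60.49 = 0, so ω_n = 7.778 rad/s and ζ = 6.4/(2·7.778) = 0.4114.
%OS = 100·exp(−πζ/√(1−ζ²)) = 100·exp(−π·0.4114/√0.8307) = 24.2%.

24.2%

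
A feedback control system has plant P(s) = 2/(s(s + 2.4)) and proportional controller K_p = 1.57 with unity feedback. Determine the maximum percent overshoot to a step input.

5.55%

The closed-loop denominator s² + 2.4s + 3.14 gives ω_n = √3.14 = 1.772 and ζ = 2.4/(2ω_n) = 0.6772.
%OS = 100·exp(−πζ/√(1−ζ²)) = 100·exp(−π·0.6772/√0.5414) = 5.55%.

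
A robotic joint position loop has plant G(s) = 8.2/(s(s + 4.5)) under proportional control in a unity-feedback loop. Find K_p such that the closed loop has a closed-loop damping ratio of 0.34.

Closed-loop characteristic equation: s² + 4.5s + K_p·8.2 = 0.
So ω_n = √(8.2K_p) and 2ζω_n = 4.5, giving ζ = 4.5/(2√(8.2K_p)).
Setting ζ = 0.34: √(8.2K_p) = 4.5/(2·0.34) = 6.618, so K_p = 43.79/8.2 = 5.34.

K_p = 5.34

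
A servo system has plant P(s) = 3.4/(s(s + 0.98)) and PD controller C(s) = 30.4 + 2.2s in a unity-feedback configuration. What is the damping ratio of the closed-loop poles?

ζ = 0.416

Forward path: (30.4 + 2.2s)·3.4/(s(s+0.98)). The closed-loop characteristic equation is s² + (0.98 + 3.4·2.2)s + 3.4·30.4 = 0.
That is s² + 8.46s + 103.4 = 0, so ω_n = 10.17 rad/s and ζ = 8.46/(2·10.17) = 0.4161.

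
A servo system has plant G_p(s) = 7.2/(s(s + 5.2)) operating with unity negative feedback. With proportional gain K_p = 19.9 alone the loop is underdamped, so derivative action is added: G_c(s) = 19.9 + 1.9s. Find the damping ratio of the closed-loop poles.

ζ = 0.789

Forward path: (19.9 + 1.9s)·7.2/(s(s+5.2)). The closed-loop characteristic equation is s² + (5.2 + 7.2·1.9)s + 7.2·19.9 = 0.
That is s² + 18.88s + 143.3 = 0, so ω_n = 11.97 rad/s and ζ = 18.88/(2·11.97) = 0.7886.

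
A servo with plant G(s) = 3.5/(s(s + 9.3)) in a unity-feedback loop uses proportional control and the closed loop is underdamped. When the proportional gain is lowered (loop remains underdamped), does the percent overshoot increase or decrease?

ζ = 9.3/(2√(3.5K_p)) rises as K_p falls; higher damping means less overshoot.

decrease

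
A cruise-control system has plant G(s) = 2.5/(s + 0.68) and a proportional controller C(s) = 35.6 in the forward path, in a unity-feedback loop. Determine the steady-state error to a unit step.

The loop is type 0. Static position error constant K_pos = C(0)·G(0) = 35.6·3.676 = 130.9.
Steady-state error to a unit step: e_ss = 1/(1+K_pos) = 1/131.9 = 0.00758.

0.00758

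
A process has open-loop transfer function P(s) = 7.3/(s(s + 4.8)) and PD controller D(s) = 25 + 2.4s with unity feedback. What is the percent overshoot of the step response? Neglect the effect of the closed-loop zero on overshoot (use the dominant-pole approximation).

Forward path: (25 + 2.4s)·7.3/(s(s+4.8)). The closed-loop characteristic equation is s² + (4.8 + 7.3·2.4)s + 7.3·25 = 0.
That is s² + 22.32s + 182.5 = 0, so ω_n = 13.51 rad/s and ζ = 22.32/(2·13.51) = 0.8261.
%OS = 100·exp(−πζ/√(1−ζ²)) = 1%.

1%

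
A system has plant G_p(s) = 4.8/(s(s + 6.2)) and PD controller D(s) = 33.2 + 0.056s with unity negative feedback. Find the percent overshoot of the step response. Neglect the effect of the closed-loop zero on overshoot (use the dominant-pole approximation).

43.5%

Forward path: (33.2 + 0.056s)·4.8/(s(s+6.2)). The closed-loop characteristic equation is s² + (6.2 + 4.8·0.056)s + 4.8·33.2 = 0.
That is s² + 6.469s + 159.4 = 0, so ω_n = 12.62 rad/s and ζ = 6.469/(2·12.62) = 0.2562.
%OS = 100·exp(−πζ/√(1−ζ²)) = 43.5%.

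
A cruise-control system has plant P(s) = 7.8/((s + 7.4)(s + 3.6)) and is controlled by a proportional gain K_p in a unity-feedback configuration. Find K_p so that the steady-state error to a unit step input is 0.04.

K_p = 82

Steady-state error for a unit step on this type-0 loop is 1/(1 + K_p·P(0)).
P(0) = 0.2928. Require 1/(1 + K_p·0.2928) = 0.04, so 1 + 0.2928·K_p = 25.
K_p = (25 − 1)/0.2928 = 82.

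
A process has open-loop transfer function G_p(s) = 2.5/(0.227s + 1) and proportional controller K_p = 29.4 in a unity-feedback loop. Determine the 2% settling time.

T_s ≈ 0.0122 s

Closed loop: T(s) = K_p·G_p/(1+K_p·G_p) = 73.5/(0.227s + 1 + 73.5), with pole at s = −(1 + 73.5)/0.227 = −328.2.
τ = 1/328.2 = 0.003047 s, so 2% settling time ≈ 4τ = 0.0122 s.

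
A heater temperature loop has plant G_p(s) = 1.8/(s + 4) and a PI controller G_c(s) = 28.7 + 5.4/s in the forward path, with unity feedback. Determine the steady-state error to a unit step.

0

The open loop G_c(s)G_p(s) has a pole at the origin (type 1), so the static position error constant is infinite and e_ss = 1/(1+∞) = 0.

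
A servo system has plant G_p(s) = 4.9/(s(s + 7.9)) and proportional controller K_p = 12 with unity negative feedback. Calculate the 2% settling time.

Closed-loop characteristic equation: s² + 7.9s + 58.8 = 0, so ω_n = 7.668 rad/s and ζ = 7.9/(2·7.668) = 0.5151.
2% settling time T_s ≈ 4/(ζω_n) = 4/3.95 = 1.01 s.

T_s ≈ 1.01 s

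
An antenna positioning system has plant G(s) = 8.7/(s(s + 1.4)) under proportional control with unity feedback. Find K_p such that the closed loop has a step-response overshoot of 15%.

K_p = 0.211

From %OS = 100·exp(−πζ/√(1−ζ²)) = 15%, ζ = −ln(0.15)/√(π²+ln²(0.15)) = 0.5169.
Characteristic equation s² + 1.4s + 8.7K_p = 0 gives ζ = 1.4/(2√(8.7K_p)).
Setting ζ = 0.5169: √(8.7K_p) = 1.4/(2·0.5169) = 1.354, so K_p = 1.834/8.7 = 0.211.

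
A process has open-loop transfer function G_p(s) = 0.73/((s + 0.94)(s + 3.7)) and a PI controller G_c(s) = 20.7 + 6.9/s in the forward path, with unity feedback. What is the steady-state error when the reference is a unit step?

The open loop G_c(s)G_p(s) has a pole at the origin (type 1), so the static position error constant is infinite and e_ss = 1/(1+∞) = 0.

0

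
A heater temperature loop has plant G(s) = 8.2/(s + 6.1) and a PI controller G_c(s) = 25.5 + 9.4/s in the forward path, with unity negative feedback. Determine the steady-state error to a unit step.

The open loop G_c(s)G(s) has a pole at the origin (type 1), so the static position error constant is infinite and e_ss = 1/(1+∞) = 0.

0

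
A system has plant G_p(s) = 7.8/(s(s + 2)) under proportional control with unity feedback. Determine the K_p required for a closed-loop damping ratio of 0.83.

K_p = 0.186

Closed-loop characteristic equation: s² + 2s + K_p·7.8 = 0.
So ω_n = √(7.8K_p) and 2ζω_n = 2, giving ζ = 2/(2√(7.8K_p)).
Setting ζ = 0.83: √(7.8K_p) = 2/(2·0.83) = 1.205, so K_p = 1.452/7.8 = 0.186.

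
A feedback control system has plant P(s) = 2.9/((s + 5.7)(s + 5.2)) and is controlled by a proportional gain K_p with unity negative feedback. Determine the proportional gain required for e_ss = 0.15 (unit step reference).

K_p = 57.9

For a type-0 loop with proportional control, e_ss = 1/(1 + K_p·P(0)).
P(0) = 0.09784. Require 1/(1 + K_p·0.09784) = 0.15, so 1 + 0.09784·K_p = 6.667.
K_p = (6.667 − 1)/0.09784 = 57.9.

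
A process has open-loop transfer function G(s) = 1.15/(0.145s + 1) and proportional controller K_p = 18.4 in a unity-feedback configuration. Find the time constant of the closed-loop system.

τ = 0.00654 s

Closed loop: T(s) = K_p·G/(1+K_p·G) = 21.16/(0.145s + 1 + 21.16), with pole at s = −(1 + 21.16)/0.145 = −152.8.
Closed-loop time constant τ = 1/152.8 = 0.00654 s.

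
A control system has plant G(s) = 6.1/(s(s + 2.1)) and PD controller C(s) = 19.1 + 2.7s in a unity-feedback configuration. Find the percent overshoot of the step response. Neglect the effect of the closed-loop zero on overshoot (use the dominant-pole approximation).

Forward path: (19.1 + 2.7s)·6.1/(s(s+2.1)). The closed-loop characteristic equation is s² + (2.1 + 6.1·2.7)s + 6.1·19.1 = 0.
That is s² + 18.57s + 116.5 = 0, so ω_n = 10.79 rad/s and ζ = 18.57/(2·10.79) = 0.8602.
%OS = 100·exp(−πζ/√(1−ζ²)) = 0.5%.

0.5%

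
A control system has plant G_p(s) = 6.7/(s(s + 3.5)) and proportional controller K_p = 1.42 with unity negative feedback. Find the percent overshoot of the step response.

Closed-loop characteristic equation: s² + 3.5s + 9.514 = 0, so ω_n = 3.084 rad/s and ζ = 3.5/(2·3.084) = 0.5674.
%OS = 100·exp(−πζ/√(1−ζ²)) = 100·exp(−π·0.5674/√0.6781) = 11.5%.

11.5%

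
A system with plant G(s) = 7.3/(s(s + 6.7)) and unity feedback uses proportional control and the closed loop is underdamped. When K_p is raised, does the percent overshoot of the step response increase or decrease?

Characteristic equation s² + 6.7s + K_p·7.3 = 0: raising K_p raises ω_n while 2ζω_n = 6.7 is fixed, so ζ falls and overshoot grows.

increase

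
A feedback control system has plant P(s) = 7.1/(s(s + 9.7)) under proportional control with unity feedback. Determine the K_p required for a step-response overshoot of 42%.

From %OS = 100·exp(−πζ/√(1−ζ²)) = 42%, ζ = −ln(0.42)/√(π²+ln²(0.42)) = 0.2662.
Characteristic equation s² + 9.7s + 7.1K_p = 0 gives ζ = 9.7/(2√(7.1K_p)).
Setting ζ = 0.2662: √(7.1K_p) = 9.7/(2·0.2662) = 18.22, so K_p = 332/7.1 = 46.8.

K_p = 46.8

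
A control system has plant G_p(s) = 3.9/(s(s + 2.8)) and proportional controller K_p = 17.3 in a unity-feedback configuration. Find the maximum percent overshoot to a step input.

58.1%

From 1 + K_pG_p(s) = 0: s² + 2.8s + 67.47 = 0 ⇒ ω_n = 8.214, ζ = 0.1704.
%OS = 100·exp(−πζ/√(1−ζ²)) = 100·exp(−π·0.1704/√0.971) = 58.1%.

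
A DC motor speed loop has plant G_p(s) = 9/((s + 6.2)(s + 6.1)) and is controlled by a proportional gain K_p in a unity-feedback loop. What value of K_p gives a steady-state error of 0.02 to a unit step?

K_p = 206

For a type-0 loop with proportional control, e_ss = 1/(1 + K_p·G_p(0)).
G_p(0) = 0.238. Require 1/(1 + K_p·0.238) = 0.02, so 1 + 0.238·K_p = 50.
K_p = (50 − 1)/0.238 = 206.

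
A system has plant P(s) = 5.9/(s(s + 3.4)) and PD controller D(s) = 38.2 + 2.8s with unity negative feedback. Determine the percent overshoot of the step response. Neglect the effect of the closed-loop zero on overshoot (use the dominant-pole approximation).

Forward path: (38.2 + 2.8s)·5.9/(s(s+3.4)). The closed-loop characteristic equation is s² + (3.4 + 5.9·2.8)s + 5.9·38.2 = 0.
That is s² + 19.92s + 225.4 = 0, so ω_n = 15.01 rad/s and ζ = 19.92/(2·15.01) = 0.6634.
%OS = 100·exp(−πζ/√(1−ζ²)) = 6.17%.

6.17%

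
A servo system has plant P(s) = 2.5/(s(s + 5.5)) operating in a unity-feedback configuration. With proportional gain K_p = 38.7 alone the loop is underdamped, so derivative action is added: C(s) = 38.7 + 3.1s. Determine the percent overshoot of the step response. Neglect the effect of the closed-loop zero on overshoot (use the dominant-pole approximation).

Forward path: (38.7 + 3.1s)·2.5/(s(s+5.5)). The closed-loop characteristic equation is s² + (5.5 + 2.5·3.1)s + 2.5·38.7 = 0.
That is s² + 13.25s + 96.75 = 0, so ω_n = 9.836 rad/s and ζ = 13.25/(2·9.836) = 0.6735.
%OS = 100·exp(−πζ/√(1−ζ²)) = 5.71%.

5.71%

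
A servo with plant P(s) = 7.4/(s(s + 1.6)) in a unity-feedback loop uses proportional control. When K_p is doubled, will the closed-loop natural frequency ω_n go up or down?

increase

ω_n = √(7.4·K_p), which grows with K_p.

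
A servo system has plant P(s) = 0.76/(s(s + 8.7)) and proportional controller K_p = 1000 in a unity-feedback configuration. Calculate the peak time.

From 1 + K_pP(s) = 0: s² + 8.7s + 760 = 0 ⇒ ω_n = 27.57, ζ = 0.1578.
Damped frequency ω_d = ω_n√(1−ζ²) = 27.22 rad/s, so peak time T_p = π/ω_d = 0.115 s.

T_p = 0.115 s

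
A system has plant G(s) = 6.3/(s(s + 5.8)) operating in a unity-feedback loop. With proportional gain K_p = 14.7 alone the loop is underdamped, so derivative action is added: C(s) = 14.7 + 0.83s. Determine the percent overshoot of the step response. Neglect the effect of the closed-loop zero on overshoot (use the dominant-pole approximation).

11.1%

Forward path: (14.7 + 0.83s)·6.3/(s(s+5.8)). The closed-loop characteristic equation is s² + (5.8 + 6.3·0.83)s + 6.3·14.7 = 0.
That is s² + 11.03s + 92.61 = 0, so ω_n = 9.623 rad/s and ζ = 11.03/(2·9.623) = 0.573.
%OS = 100·exp(−πζ/√(1−ζ²)) = 11.1%.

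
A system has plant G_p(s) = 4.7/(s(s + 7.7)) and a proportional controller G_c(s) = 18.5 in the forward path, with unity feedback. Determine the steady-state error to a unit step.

0

The open loop G_c(s)G_p(s) has a pole at the origin (type 1), so the static position error constant is infinite and e_ss = 1/(1+∞) = 0.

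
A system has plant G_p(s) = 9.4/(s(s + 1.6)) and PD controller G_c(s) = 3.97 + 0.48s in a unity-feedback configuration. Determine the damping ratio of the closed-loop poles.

ζ = 0.5

Forward path: (3.97 + 0.48s)·9.4/(s(s+1.6)). The closed-loop characteristic equation is s² + (1.6 + 9.4·0.48)s + 9.4·3.97 = 0.
That is s² + 6.112s + 37.32 = 0, so ω_n = 6.109 rad/s and ζ = 6.112/(2·6.109) = 0.5003.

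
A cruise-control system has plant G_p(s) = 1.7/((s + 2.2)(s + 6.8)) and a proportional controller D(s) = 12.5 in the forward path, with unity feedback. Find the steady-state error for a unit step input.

0.413

The loop is type 0. Static position error constant K_pos = D(0)·G_p(0) = 12.5·0.1136 = 1.42.
Steady-state error to a unit step: e_ss = 1/(1+K_pos) = 1/2.42 = 0.413.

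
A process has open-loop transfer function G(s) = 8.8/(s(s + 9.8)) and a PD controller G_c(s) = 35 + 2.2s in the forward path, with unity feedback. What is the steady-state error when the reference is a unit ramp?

The loop has one pole at the origin (type 1). Velocity error constant K_v = lim_{s→0} s·G_c(s)G(s) = 35·8.8/9.8 = 31.43.
Steady-state error to a unit ramp: e_ss = 1/K_v = 0.0318.

0.0318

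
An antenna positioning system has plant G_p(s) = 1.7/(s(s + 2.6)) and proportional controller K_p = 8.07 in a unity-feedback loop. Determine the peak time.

The closed-loop denominator s² + 2.6s + 13.72 gives ω_n = √13.72 = 3.704 and ζ = 2.6/(2ω_n) = 0.351.
Damped frequency ω_d = ω_n√(1−ζ²) = 3.468 rad/s, so peak time T_p = π/ω_d = 0.906 s.

T_p = 0.906 s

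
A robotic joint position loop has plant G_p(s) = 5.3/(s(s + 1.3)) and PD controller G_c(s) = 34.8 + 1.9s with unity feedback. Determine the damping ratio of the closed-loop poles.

ζ = 0.419

Forward path: (34.8 + 1.9s)·5.3/(s(s+1.3)). The closed-loop characteristic equation is s² + (1.3 + 5.3·1.9)s + 5.3·34.8 = 0.
That is s² + 11.37s + 184.4 = 0, so ω_n = 13.58 rad/s and ζ = 11.37/(2·13.58) = 0.4186.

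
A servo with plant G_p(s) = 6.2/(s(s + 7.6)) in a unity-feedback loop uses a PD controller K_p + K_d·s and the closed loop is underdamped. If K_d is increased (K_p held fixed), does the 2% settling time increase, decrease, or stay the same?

decrease

Characteristic equation s² + (7.6 + 6.2K_d)s + 6.2K_p = 0: raising K_d increases ζω_n = (7.6+6.2K_d)/2 while the loop stays underdamped, so T_s ≈ 4/(ζω_n) decreases.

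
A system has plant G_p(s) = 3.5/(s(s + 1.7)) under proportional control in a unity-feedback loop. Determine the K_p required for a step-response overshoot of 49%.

From %OS = 100·exp(−πζ/√(1−ζ²)) = 49%, ζ = −ln(0.49)/√(π²+ln²(0.49)) = 0.2214.
Characteristic equation s² + 1.7s + 3.5K_p = 0 gives ζ = 1.7/(2√(3.5K_p)).
Setting ζ = 0.2214: √(3.5K_p) = 1.7/(2·0.2214) = 3.839, so K_p = 14.74/3.5 = 4.21.

K_p = 4.21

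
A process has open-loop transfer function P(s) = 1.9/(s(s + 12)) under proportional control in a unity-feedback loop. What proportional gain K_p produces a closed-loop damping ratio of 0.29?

K_p = 225

Closed-loop characteristic equation: s² + 12s + K_p·1.9 = 0.
So ω_n = √(1.9K_p) and 2ζω_n = 12, giving ζ = 12/(2√(1.9K_p)).
Setting ζ = 0.29: √(1.9K_p) = 12/(2·0.29) = 20.69, so K_p = 428.1/1.9 = 225.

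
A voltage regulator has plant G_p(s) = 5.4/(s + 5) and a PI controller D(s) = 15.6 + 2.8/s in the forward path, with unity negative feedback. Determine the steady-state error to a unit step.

0

The open loop D(s)G_p(s) has a pole at the origin (type 1), so the static position error constant is infinite and e_ss = 1/(1+∞) = 0.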